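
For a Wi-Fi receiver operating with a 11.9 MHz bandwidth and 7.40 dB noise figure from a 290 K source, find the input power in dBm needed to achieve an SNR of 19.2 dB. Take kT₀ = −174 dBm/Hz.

−76.6 dBm

Sensitivity = −174 + 10 log₁₀(B) + NF + SNR_min
= −174 + 70.76 + 7.40 + 19.2
= −76.64 dBm → −76.6 dBm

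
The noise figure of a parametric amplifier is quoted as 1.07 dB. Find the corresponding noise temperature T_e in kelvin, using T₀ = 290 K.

F = 10^(1.07/10) = 1.27938
T_e = (F − 1)·T₀ = (1.27938 − 1) × 290 = 81.0 K

81.0 K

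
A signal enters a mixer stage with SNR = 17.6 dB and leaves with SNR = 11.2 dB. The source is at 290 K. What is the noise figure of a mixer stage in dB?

NF (dB) = SNR_in(dB) − SNR_out(dB) when the source is at T₀
NF = 17.6 − 11.2 = 6.4 dB

6.4 dB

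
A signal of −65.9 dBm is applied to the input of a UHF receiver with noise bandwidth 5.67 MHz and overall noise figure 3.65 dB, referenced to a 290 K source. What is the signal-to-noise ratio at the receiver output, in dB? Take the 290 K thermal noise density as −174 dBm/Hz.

36.9 dB

Noise floor: N = −174 + 10 log₁₀(B) + NF
10 log₁₀(5.67×10⁶) = 67.54 dB
N = −174 + 67.54 + 3.65 = −102.81 dBm
SNR = P_sig − N = −65.9 − (−102.81) = 36.91 dB → 36.9 dB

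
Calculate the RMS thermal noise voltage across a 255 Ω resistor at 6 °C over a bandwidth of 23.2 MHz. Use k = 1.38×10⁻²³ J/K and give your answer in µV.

9.55 µV

T = 6 °C + 273.15 = 279.15 K
V_n = √(4kTRB)
4kTRB = 4 × 1.38×10⁻²³ × 279.15 × 2.55×10² × 2.32×10⁷ = 9.12×10⁻¹¹ V²
V_n = √(9.12×10⁻¹¹) = 9.55×10⁻⁶ V = 9.55 µV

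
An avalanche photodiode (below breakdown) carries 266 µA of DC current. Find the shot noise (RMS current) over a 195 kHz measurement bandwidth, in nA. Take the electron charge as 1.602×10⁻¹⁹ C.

4.08 nA

I_n = √(2qI·B)
2qI·B = 2 × 1.602×10⁻¹⁹ × 2.66×10⁻⁴ × 1.95×10⁵ = 1.66×10⁻¹⁷ A²
I_n = √(1.66×10⁻¹⁷) = 4.08×10⁻⁹ A = 4.08 nA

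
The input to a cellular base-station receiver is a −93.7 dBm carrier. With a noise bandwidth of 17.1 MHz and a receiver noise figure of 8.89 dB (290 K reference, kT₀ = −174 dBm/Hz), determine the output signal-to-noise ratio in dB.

−0.9 dB

Noise floor: N = −174 + 10 log₁₀(B) + NF
10 log₁₀(1.71×10⁷) = 72.33 dB
N = −174 + 72.33 + 8.89 = −92.78 dBm
SNR = P_sig − N = −93.7 − (−92.78) = −0.92 dB → −0.9 dB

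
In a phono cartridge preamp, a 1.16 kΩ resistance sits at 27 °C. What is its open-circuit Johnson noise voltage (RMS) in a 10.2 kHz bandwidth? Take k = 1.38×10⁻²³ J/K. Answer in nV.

443 nV

T = 27 °C + 273.15 = 300.15 K
V_n = √(4kTRB)
4kTRB = 4 × 1.38×10⁻²³ × 300.15 × 1.16×10³ × 1.02×10⁴ = 1.96×10⁻¹³ V²
V_n = √(1.96×10⁻¹³) = 4.43×10⁻⁷ V = 443 nV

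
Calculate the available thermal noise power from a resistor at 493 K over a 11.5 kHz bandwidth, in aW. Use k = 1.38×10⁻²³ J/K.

P_n = kTB = 1.38×10⁻²³ × 493 × 1.15×10⁴ = 7.82×10⁻¹⁷ W = 78.2 aW

78.2 aW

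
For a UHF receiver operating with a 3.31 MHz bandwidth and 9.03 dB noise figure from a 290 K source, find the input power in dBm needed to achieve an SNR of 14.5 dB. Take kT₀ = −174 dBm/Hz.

Sensitivity = −174 + 10 log₁₀(B) + NF + SNR_min
= −174 + 65.2 + 9.03 + 14.5
= −85.27 dBm → −85.3 dBm

−85.3 dBm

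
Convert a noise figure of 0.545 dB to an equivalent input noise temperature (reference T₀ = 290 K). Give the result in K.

38.8 K

F = 10^(0.545/10) = 1.1337
T_e = (F − 1)·T₀ = (1.1337 − 1) × 290 = 38.8 K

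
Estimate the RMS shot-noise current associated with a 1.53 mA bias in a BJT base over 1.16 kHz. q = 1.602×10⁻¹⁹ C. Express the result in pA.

I_n = √(2qI·B)
2qI·B = 2 × 1.602×10⁻¹⁹ × 1.53×10⁻³ × 1.16×10³ = 5.69×10⁻¹⁹ A²
I_n = √(5.69×10⁻¹⁹) = 7.54×10⁻¹⁰ A = 754 pA

754 pA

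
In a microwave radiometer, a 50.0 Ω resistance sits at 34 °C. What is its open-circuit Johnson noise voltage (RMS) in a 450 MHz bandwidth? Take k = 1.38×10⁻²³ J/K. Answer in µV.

T = 34 °C + 273.15 = 307.15 K
V_n = √(4kTRB)
4kTRB = 4 × 1.38×10⁻²³ × 307.15 × 5.00×10¹ × 4.50×10⁸ = 3.81×10⁻¹⁰ V²
V_n = √(3.81×10⁻¹⁰) = 1.95×10⁻⁵ V = 19.5 µV

19.5 µV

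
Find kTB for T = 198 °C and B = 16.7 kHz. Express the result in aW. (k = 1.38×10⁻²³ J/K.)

109 aW

T = 198 °C + 273.15 = 471.15 K
P_n = kTB = 1.38×10⁻²³ × 471.15 × 1.67×10⁴ = 1.09×10⁻¹⁶ W = 109 aW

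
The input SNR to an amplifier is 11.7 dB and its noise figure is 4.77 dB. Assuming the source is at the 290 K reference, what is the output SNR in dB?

6.93 dB

By definition F = SNR_in/SNR_out, so in dB: SNR_out = SNR_in − NF
SNR_out = 11.7 − 4.77 = 6.93 dB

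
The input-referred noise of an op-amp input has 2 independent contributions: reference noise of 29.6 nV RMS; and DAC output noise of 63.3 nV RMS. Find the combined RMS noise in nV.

Uncorrelated sources add in power (mean-square): V_tot = √(ΣV_i²)
V_tot = √[(2.96×10⁻⁸)² + (6.33×10⁻⁸)²] = 6.99×10⁻⁸ V = 69.9 nV

69.9 nV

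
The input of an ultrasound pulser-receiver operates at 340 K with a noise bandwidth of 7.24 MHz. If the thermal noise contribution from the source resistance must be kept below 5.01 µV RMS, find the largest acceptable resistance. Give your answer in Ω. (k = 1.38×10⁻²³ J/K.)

Johnson–Nyquist: V_n = √(4kTRB) ⇒ R = V_n² / (4kTB)
4kTB = 4 × 1.38×10⁻²³ × 340 × 7.24×10⁶ = 1.36×10⁻¹³
R = (5.01×10⁻⁶)² / 1.36×10⁻¹³ = 1.85×10² Ω = 185 Ω

185 Ω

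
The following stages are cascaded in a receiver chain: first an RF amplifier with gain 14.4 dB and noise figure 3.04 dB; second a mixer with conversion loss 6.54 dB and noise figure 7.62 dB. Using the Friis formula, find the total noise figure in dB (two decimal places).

Convert to linear (a loss of L dB is a gain of −L dB): F_i = 10^(NF_i/10), G_i = 10^(G_i,dB/10)
  Stage 1: F_1 = 10^(3.04/10) = 2.014, G_1 = 10^(14.4/10) = 27.54
  Stage 2: F_2 = 10^(7.62/10) = 5.781, G_2 = 10^(−6.54/10) = 0.2218
Friis cascade:
  F = 2.014 + (5.781 − 1)/27.54 = 2.187
NF = 10 log₁₀(2.187) = 3.40 dB

3.40 dB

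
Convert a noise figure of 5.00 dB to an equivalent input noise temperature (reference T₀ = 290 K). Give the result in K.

627 K

F = 10^(5.00/10) = 3.16228
T_e = (F − 1)·T₀ = (3.16228 − 1) × 290 = 627 K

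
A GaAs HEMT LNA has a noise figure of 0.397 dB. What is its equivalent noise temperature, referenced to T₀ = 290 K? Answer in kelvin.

27.8 K

F = 10^(0.397/10) = 1.09572
T_e = (F − 1)·T₀ = (1.09572 − 1) × 290 = 27.8 K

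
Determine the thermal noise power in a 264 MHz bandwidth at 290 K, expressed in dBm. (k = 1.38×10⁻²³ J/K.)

P_n = kTB = 1.38×10⁻²³ × 290 × 2.64×10⁸ = 1.06×10⁻¹² W
In dBm: 10 log₁₀(1.06×10⁻¹² / 10⁻³) = −89.8 dBm

−89.8 dBm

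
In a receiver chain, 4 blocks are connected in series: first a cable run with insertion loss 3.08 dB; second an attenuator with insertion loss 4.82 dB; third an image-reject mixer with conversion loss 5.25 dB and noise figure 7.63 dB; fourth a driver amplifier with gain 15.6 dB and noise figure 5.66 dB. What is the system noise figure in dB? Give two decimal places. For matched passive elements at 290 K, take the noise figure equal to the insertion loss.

19.60 dB

Convert to linear (a loss of L dB is a gain of −L dB): F_i = 10^(NF_i/10), G_i = 10^(G_i,dB/10)
  Stage 1: F_1 = 10^(3.08/10) = 2.032, G_1 = 10^(−3.08/10) = 0.4920
  Stage 2: F_2 = 10^(4.82/10) = 3.034, G_2 = 10^(−4.82/10) = 0.3296
  Stage 3: F_3 = 10^(7.63/10) = 5.794, G_3 = 10^(−5.25/10) = 0.2985
  Stage 4: F_4 = 10^(5.66/10) = 3.681, G_4 = 10^(15.6/10) = 36.31
Friis cascade:
  F = 2.032 + (3.034 − 1)/0.4920 + (5.794 − 1)/0.1622 + (3.681 − 1)/0.04842 = 91.11
NF = 10 log₁₀(91.11) = 19.60 dB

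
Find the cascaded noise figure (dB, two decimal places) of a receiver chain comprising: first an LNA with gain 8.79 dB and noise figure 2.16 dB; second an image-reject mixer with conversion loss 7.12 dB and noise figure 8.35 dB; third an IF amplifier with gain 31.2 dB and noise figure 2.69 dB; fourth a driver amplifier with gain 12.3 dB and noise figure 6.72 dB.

4.77 dB

Convert to linear (a loss of L dB is a gain of −L dB): F_i = 10^(NF_i/10), G_i = 10^(G_i,dB/10)
  Stage 1: F_1 = 10^(2.16/10) = 1.644, G_1 = 10^(8.79/10) = 7.568
  Stage 2: F_2 = 10^(8.35/10) = 6.839, G_2 = 10^(−7.12/10) = 0.1941
  Stage 3: F_3 = 10^(2.69/10) = 1.858, G_3 = 10^(31.2/10) = 1318
  Stage 4: F_4 = 10^(6.72/10) = 4.699, G_4 = 10^(12.3/10) = 16.98
Friis cascade:
  F = 1.644 + (6.839 − 1)/7.568 + (1.858 − 1)/1.469 + (4.699 − 1)/1936 = 3.002
NF = 10 log₁₀(3.002) = 4.77 dB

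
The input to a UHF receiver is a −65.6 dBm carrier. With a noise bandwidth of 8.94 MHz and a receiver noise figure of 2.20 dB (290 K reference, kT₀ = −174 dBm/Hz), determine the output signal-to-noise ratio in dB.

Noise floor: N = −174 + 10 log₁₀(B) + NF
10 log₁₀(8.94×10⁶) = 69.51 dB
N = −174 + 69.51 + 2.20 = −102.29 dBm
SNR = P_sig − N = −65.6 − (−102.29) = 36.69 dB → 36.7 dB

36.7 dB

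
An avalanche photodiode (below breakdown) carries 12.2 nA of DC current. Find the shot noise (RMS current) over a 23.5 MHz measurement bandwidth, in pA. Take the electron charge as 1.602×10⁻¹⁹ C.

303 pA

I_n = √(2qI·B)
2qI·B = 2 × 1.602×10⁻¹⁹ × 1.22×10⁻⁸ × 2.35×10⁷ = 9.19×10⁻²⁰ A²
I_n = √(9.19×10⁻²⁰) = 3.03×10⁻¹⁰ A = 303 pA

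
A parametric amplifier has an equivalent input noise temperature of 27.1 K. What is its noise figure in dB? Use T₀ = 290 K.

0.388 dB

F = 1 + T_e/T₀ = 1 + 27.1/290 = 1.09345
NF = 10 log₁₀(1.09345) = 0.388 dB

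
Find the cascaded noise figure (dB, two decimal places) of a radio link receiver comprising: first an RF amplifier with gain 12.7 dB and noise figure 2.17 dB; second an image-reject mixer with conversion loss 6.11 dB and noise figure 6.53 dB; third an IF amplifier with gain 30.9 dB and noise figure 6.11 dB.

4.00 dB

Convert to linear (a loss of L dB is a gain of −L dB): F_i = 10^(NF_i/10), G_i = 10^(G_i,dB/10)
  Stage 1: F_1 = 10^(2.17/10) = 1.648, G_1 = 10^(12.7/10) = 18.62
  Stage 2: F_2 = 10^(6.53/10) = 4.498, G_2 = 10^(−6.11/10) = 0.2449
  Stage 3: F_3 = 10^(6.11/10) = 4.083, G_3 = 10^(30.9/10) = 1230
Friis cascade:
  F = 1.648 + (4.498 − 1)/18.62 + (4.083 − 1)/4.560 = 2.512
NF = 10 log₁₀(2.512) = 4.00 dB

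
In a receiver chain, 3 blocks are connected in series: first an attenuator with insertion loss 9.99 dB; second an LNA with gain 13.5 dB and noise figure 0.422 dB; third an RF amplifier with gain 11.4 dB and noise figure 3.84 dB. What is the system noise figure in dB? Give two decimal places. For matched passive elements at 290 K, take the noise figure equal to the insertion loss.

Convert to linear (a loss of L dB is a gain of −L dB): F_i = 10^(NF_i/10), G_i = 10^(G_i,dB/10)
  Stage 1: F_1 = 10^(9.99/10) = 9.977, G_1 = 10^(−9.99/10) = 0.1002
  Stage 2: F_2 = 10^(0.422/10) = 1.102, G_2 = 10^(13.5/10) = 22.39
  Stage 3: F_3 = 10^(3.84/10) = 2.421, G_3 = 10^(11.4/10) = 13.80
Friis cascade:
  F = 9.977 + (1.102 − 1)/0.1002 + (2.421 − 1)/2.244 = 11.63
NF = 10 log₁₀(11.63) = 10.66 dB

10.66 dB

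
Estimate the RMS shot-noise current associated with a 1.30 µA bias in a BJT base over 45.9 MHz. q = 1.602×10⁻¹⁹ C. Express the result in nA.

4.37 nA

I_n = √(2qI·B)
2qI·B = 2 × 1.602×10⁻¹⁹ × 1.30×10⁻⁶ × 4.59×10⁷ = 1.91×10⁻¹⁷ A²
I_n = √(1.91×10⁻¹⁷) = 4.37×10⁻⁹ A = 4.37 nA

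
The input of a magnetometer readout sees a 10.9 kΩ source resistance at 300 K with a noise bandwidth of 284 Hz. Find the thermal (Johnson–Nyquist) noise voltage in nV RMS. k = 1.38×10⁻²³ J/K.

226 nV

V_n = √(4kTRB)
4kTRB = 4 × 1.38×10⁻²³ × 300 × 1.09×10⁴ × 2.84×10² = 5.13×10⁻¹⁴ V²
V_n = √(5.13×10⁻¹⁴) = 2.26×10⁻⁷ V = 226 nV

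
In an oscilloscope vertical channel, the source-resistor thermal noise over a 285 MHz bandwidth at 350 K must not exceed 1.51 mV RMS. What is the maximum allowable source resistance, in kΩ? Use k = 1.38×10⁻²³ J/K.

414 kΩ

Johnson–Nyquist: V_n = √(4kTRB) ⇒ R = V_n² / (4kTB)
4kTB = 4 × 1.38×10⁻²³ × 350 × 2.85×10⁸ = 5.51×10⁻¹²
R = (1.51×10⁻³)² / 5.51×10⁻¹² = 4.14×10⁵ Ω = 414 kΩ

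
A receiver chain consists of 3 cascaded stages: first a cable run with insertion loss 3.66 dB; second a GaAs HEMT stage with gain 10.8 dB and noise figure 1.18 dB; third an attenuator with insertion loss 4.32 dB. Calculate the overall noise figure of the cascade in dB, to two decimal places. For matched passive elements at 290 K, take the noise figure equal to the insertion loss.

Convert to linear (a loss of L dB is a gain of −L dB): F_i = 10^(NF_i/10), G_i = 10^(G_i,dB/10)
  Stage 1: F_1 = 10^(3.66/10) = 2.323, G_1 = 10^(−3.66/10) = 0.4305
  Stage 2: F_2 = 10^(1.18/10) = 1.312, G_2 = 10^(10.8/10) = 12.02
  Stage 3: F_3 = 10^(4.32/10) = 2.704, G_3 = 10^(−4.32/10) = 0.3698
Friis cascade:
  F = 2.323 + (1.312 − 1)/0.4305 + (2.704 − 1)/5.176 = 3.377
NF = 10 log₁₀(3.377) = 5.29 dB

5.29 dB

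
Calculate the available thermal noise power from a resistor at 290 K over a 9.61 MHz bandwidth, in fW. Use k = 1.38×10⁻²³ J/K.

P_n = kTB = 1.38×10⁻²³ × 290 × 9.61×10⁶ = 3.85×10⁻¹⁴ W = 38.5 fW

38.5 fW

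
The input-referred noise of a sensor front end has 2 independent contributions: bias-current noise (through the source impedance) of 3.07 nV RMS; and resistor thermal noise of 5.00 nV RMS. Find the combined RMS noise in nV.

Uncorrelated sources add in power (mean-square): V_tot = √(ΣV_i²)
V_tot = √[(3.07×10⁻⁹)² + (5.00×10⁻⁹)²] = 5.87×10⁻⁹ V = 5.87 nV

5.87 nV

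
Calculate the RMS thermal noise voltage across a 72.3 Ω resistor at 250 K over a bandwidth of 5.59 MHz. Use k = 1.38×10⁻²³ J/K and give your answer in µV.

2.36 µV

V_n = √(4kTRB)
4kTRB = 4 × 1.38×10⁻²³ × 250 × 7.23×10¹ × 5.59×10⁶ = 5.58×10⁻¹² V²
V_n = √(5.58×10⁻¹²) = 2.36×10⁻⁶ V = 2.36 µV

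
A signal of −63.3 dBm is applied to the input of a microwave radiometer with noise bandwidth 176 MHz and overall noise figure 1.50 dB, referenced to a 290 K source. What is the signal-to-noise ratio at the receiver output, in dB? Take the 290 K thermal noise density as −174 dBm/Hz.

Noise floor: N = −174 + 10 log₁₀(B) + NF
10 log₁₀(1.76×10⁸) = 82.46 dB
N = −174 + 82.46 + 1.50 = −90.04 dBm
SNR = P_sig − N = −63.3 − (−90.04) = 26.74 dB → 26.7 dB

26.7 dB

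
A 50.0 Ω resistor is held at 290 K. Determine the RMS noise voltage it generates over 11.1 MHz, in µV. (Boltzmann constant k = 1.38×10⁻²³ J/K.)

V_n = √(4kTRB)
4kTRB = 4 × 1.38×10⁻²³ × 290 × 5.00×10¹ × 1.11×10⁷ = 8.88×10⁻¹² V²
V_n = √(8.88×10⁻¹²) = 2.98×10⁻⁶ V = 2.98 µV

2.98 µV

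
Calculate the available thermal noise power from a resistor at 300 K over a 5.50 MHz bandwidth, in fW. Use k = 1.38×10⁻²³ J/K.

P_n = kTB = 1.38×10⁻²³ × 300 × 5.50×10⁶ = 2.28×10⁻¹⁴ W = 22.8 fW

22.8 fW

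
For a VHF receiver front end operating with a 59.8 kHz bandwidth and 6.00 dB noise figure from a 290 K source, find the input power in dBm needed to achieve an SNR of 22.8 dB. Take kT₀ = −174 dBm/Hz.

Sensitivity = −174 + 10 log₁₀(B) + NF + SNR_min
= −174 + 47.77 + 6.00 + 22.8
= −97.43 dBm → −97.4 dBm

−97.4 dBm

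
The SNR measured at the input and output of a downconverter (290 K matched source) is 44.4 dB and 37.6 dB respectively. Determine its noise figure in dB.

NF (dB) = SNR_in(dB) − SNR_out(dB) when the source is at T₀
NF = 44.4 − 37.6 = 6.8 dB

6.8 dB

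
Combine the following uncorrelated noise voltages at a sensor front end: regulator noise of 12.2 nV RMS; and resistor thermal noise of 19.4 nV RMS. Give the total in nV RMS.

22.9 nV

Uncorrelated sources add in power (mean-square): V_tot = √(ΣV_i²)
V_tot = √[(1.22×10⁻⁸)² + (1.94×10⁻⁸)²] = 2.29×10⁻⁸ V = 22.9 nV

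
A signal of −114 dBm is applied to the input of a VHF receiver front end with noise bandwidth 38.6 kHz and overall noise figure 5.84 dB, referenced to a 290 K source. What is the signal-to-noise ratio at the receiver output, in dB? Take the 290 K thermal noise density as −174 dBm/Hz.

Noise floor: N = −174 + 10 log₁₀(B) + NF
10 log₁₀(3.86×10⁴) = 45.87 dB
N = −174 + 45.87 + 5.84 = −122.29 dBm
SNR = P_sig − N = −114 − (−122.29) = 8.29 dB → 8.3 dB

8.3 dB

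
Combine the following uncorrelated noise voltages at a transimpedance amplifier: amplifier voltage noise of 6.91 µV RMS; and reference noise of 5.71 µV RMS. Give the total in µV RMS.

Uncorrelated sources add in power (mean-square): V_tot = √(ΣV_i²)
V_tot = √[(6.91×10⁻⁶)² + (5.71×10⁻⁶)²] = 8.96×10⁻⁶ V = 8.96 µV

8.96 µV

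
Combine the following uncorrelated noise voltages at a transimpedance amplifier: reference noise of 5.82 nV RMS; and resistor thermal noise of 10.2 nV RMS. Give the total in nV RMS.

11.7 nV

Uncorrelated sources add in power (mean-square): V_tot = √(ΣV_i²)
V_tot = √[(5.82×10⁻⁹)² + (1.02×10⁻⁸)²] = 1.17×10⁻⁸ V = 11.7 nV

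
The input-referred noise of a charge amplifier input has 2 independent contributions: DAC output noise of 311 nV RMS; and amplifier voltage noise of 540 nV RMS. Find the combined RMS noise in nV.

623 nV

Uncorrelated sources add in power (mean-square): V_tot = √(ΣV_i²)
V_tot = √[(3.11×10⁻⁷)² + (5.40×10⁻⁷)²] = 6.23×10⁻⁷ V = 623 nV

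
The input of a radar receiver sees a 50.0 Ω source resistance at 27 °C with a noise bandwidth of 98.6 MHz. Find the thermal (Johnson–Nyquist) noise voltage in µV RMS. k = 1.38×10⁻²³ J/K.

9.04 µV

T = 27 °C + 273.15 = 300.15 K
V_n = √(4kTRB)
4kTRB = 4 × 1.38×10⁻²³ × 300.15 × 5.00×10¹ × 9.86×10⁷ = 8.17×10⁻¹¹ V²
V_n = √(8.17×10⁻¹¹) = 9.04×10⁻⁶ V = 9.04 µV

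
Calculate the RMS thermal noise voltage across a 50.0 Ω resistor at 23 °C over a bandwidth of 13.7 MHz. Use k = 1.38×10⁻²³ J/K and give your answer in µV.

T = 23 °C + 273.15 = 296.15 K
V_n = √(4kTRB)
4kTRB = 4 × 1.38×10⁻²³ × 296.15 × 5.00×10¹ × 1.37×10⁷ = 1.12×10⁻¹¹ V²
V_n = √(1.12×10⁻¹¹) = 3.35×10⁻⁶ V = 3.35 µV

3.35 µV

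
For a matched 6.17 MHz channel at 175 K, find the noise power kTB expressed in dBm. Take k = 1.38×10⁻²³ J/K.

P_n = kTB = 1.38×10⁻²³ × 175 × 6.17×10⁶ = 1.49×10⁻¹⁴ W
In dBm: 10 log₁₀(1.49×10⁻¹⁴ / 10⁻³) = −108.3 dBm

−108.3 dBm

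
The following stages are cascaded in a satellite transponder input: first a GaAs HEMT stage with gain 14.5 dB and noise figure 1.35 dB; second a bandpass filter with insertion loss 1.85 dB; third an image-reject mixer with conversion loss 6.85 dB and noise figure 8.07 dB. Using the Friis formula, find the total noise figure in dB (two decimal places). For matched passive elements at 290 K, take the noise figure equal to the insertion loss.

Convert to linear (a loss of L dB is a gain of −L dB): F_i = 10^(NF_i/10), G_i = 10^(G_i,dB/10)
  Stage 1: F_1 = 10^(1.35/10) = 1.365, G_1 = 10^(14.5/10) = 28.18
  Stage 2: F_2 = 10^(1.85/10) = 1.531, G_2 = 10^(−1.85/10) = 0.6531
  Stage 3: F_3 = 10^(8.07/10) = 6.412, G_3 = 10^(−6.85/10) = 0.2065
Friis cascade:
  F = 1.365 + (1.531 − 1)/28.18 + (6.412 − 1)/18.41 = 1.677
NF = 10 log₁₀(1.677) = 2.25 dB

2.25 dB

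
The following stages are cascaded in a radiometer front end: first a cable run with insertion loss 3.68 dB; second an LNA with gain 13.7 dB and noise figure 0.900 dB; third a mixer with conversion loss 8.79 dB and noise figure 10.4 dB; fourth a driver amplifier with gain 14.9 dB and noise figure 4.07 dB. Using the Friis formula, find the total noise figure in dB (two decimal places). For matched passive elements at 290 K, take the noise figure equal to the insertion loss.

Convert to linear (a loss of L dB is a gain of −L dB): F_i = 10^(NF_i/10), G_i = 10^(G_i,dB/10)
  Stage 1: F_1 = 10^(3.68/10) = 2.333, G_1 = 10^(−3.68/10) = 0.4285
  Stage 2: F_2 = 10^(0.900/10) = 1.230, G_2 = 10^(13.7/10) = 23.44
  Stage 3: F_3 = 10^(10.4/10) = 10.96, G_3 = 10^(−8.79/10) = 0.1321
  Stage 4: F_4 = 10^(4.07/10) = 2.553, G_4 = 10^(14.9/10) = 30.90
Friis cascade:
  F = 2.333 + (1.230 − 1)/0.4285 + (10.96 − 1)/10.05 + (2.553 − 1)/1.327 = 5.032
NF = 10 log₁₀(5.032) = 7.02 dB

7.02 dB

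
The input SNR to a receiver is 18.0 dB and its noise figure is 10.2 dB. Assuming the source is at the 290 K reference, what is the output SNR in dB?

7.8 dB

By definition F = SNR_in/SNR_out, so in dB: SNR_out = SNR_in − NF
SNR_out = 18.0 − 10.2 = 7.8 dB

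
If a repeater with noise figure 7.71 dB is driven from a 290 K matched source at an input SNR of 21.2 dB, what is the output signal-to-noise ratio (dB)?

13.49 dB

By definition F = SNR_in/SNR_out, so in dB: SNR_out = SNR_in − NF
SNR_out = 21.2 − 7.71 = 13.49 dB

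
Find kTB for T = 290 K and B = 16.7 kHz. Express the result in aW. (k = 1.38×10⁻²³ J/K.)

P_n = kTB = 1.38×10⁻²³ × 290 × 1.67×10⁴ = 6.68×10⁻¹⁷ W = 66.8 aW

66.8 aW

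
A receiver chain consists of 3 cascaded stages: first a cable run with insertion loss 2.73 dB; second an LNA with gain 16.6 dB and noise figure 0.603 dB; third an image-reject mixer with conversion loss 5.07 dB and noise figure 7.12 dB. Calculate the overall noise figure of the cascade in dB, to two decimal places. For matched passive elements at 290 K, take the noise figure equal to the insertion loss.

Convert to linear (a loss of L dB is a gain of −L dB): F_i = 10^(NF_i/10), G_i = 10^(G_i,dB/10)
  Stage 1: F_1 = 10^(2.73/10) = 1.875, G_1 = 10^(−2.73/10) = 0.5333
  Stage 2: F_2 = 10^(0.603/10) = 1.149, G_2 = 10^(16.6/10) = 45.71
  Stage 3: F_3 = 10^(7.12/10) = 5.152, G_3 = 10^(−5.07/10) = 0.3112
Friis cascade:
  F = 1.875 + (1.149 − 1)/0.5333 + (5.152 − 1)/24.38 = 2.325
NF = 10 log₁₀(2.325) = 3.66 dB

3.66 dB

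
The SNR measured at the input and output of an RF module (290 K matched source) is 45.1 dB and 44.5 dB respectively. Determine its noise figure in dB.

NF (dB) = SNR_in(dB) − SNR_out(dB) when the source is at T₀
NF = 45.1 − 44.5 = 0.6 dB

0.6 dB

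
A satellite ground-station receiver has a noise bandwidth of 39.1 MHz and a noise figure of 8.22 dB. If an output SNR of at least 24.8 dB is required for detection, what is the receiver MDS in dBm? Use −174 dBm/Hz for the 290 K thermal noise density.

Sensitivity = −174 + 10 log₁₀(B) + NF + SNR_min
= −174 + 75.92 + 8.22 + 24.8
= −65.06 dBm → −65.1 dBm

−65.1 dBm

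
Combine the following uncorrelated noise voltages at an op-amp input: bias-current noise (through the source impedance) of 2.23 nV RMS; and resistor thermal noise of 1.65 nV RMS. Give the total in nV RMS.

2.77 nV

Uncorrelated sources add in power (mean-square): V_tot = √(ΣV_i²)
V_tot = √[(2.23×10⁻⁹)² + (1.65×10⁻⁹)²] = 2.77×10⁻⁹ V = 2.77 nV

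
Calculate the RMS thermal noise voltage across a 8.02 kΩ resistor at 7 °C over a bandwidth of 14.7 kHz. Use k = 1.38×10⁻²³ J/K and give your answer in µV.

T = 7 °C + 273.15 = 280.15 K
V_n = √(4kTRB)
4kTRB = 4 × 1.38×10⁻²³ × 280.15 × 8.02×10³ × 1.47×10⁴ = 1.82×10⁻¹² V²
V_n = √(1.82×10⁻¹²) = 1.35×10⁻⁶ V = 1.35 µV

1.35 µV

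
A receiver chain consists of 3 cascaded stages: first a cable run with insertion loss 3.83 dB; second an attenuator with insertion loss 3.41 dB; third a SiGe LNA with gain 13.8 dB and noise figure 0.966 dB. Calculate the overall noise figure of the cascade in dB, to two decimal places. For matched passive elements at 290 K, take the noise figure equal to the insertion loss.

8.21 dB

Convert to linear (a loss of L dB is a gain of −L dB): F_i = 10^(NF_i/10), G_i = 10^(G_i,dB/10)
  Stage 1: F_1 = 10^(3.83/10) = 2.415, G_1 = 10^(−3.83/10) = 0.4140
  Stage 2: F_2 = 10^(3.41/10) = 2.193, G_2 = 10^(−3.41/10) = 0.4560
  Stage 3: F_3 = 10^(0.966/10) = 1.249, G_3 = 10^(13.8/10) = 23.99
Friis cascade:
  F = 2.415 + (2.193 − 1)/0.4140 + (1.249 − 1)/0.1888 = 6.616
NF = 10 log₁₀(6.616) = 8.21 dB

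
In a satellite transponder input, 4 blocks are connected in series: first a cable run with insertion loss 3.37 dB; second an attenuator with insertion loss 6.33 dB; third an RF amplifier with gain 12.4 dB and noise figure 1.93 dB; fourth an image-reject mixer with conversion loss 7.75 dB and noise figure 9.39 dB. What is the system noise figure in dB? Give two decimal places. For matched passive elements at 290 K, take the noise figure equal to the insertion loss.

Convert to linear (a loss of L dB is a gain of −L dB): F_i = 10^(NF_i/10), G_i = 10^(G_i,dB/10)
  Stage 1: F_1 = 10^(3.37/10) = 2.173, G_1 = 10^(−3.37/10) = 0.4603
  Stage 2: F_2 = 10^(6.33/10) = 4.295, G_2 = 10^(−6.33/10) = 0.2328
  Stage 3: F_3 = 10^(1.93/10) = 1.560, G_3 = 10^(12.4/10) = 17.38
  Stage 4: F_4 = 10^(9.39/10) = 8.690, G_4 = 10^(−7.75/10) = 0.1679
Friis cascade:
  F = 2.173 + (4.295 − 1)/0.4603 + (1.560 − 1)/0.1072 + (8.690 − 1)/1.862 = 18.68
NF = 10 log₁₀(18.68) = 12.71 dB

12.71 dB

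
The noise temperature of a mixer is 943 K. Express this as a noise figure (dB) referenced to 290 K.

6.29 dB

F = 1 + T_e/T₀ = 1 + 943/290 = 4.25172
NF = 10 log₁₀(4.25172) = 6.29 dB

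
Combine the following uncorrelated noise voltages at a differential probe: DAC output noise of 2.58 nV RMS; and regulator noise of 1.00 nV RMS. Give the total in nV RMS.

2.77 nV

Uncorrelated sources add in power (mean-square): V_tot = √(ΣV_i²)
V_tot = √[(2.58×10⁻⁹)² + (1.00×10⁻⁹)²] = 2.77×10⁻⁹ V = 2.77 nV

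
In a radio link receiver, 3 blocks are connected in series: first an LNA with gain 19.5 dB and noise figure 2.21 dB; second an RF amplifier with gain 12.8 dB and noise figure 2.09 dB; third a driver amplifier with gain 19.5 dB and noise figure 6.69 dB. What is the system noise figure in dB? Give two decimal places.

Convert to linear (a loss of L dB is a gain of −L dB): F_i = 10^(NF_i/10), G_i = 10^(G_i,dB/10)
  Stage 1: F_1 = 10^(2.21/10) = 1.663, G_1 = 10^(19.5/10) = 89.13
  Stage 2: F_2 = 10^(2.09/10) = 1.618, G_2 = 10^(12.8/10) = 19.05
  Stage 3: F_3 = 10^(6.69/10) = 4.667, G_3 = 10^(19.5/10) = 89.13
Friis cascade:
  F = 1.663 + (1.618 − 1)/89.13 + (4.667 − 1)/1698 = 1.673
NF = 10 log₁₀(1.673) = 2.23 dB

2.23 dB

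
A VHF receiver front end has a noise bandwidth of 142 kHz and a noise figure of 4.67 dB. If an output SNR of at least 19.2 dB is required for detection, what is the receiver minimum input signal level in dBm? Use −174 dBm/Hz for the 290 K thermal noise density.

−98.6 dBm

Sensitivity = −174 + 10 log₁₀(B) + NF + SNR_min
= −174 + 51.52 + 4.67 + 19.2
= −98.61 dBm → −98.6 dBm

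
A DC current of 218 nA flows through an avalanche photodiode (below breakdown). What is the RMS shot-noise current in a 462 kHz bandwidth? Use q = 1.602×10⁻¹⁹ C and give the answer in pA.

I_n = √(2qI·B)
2qI·B = 2 × 1.602×10⁻¹⁹ × 2.18×10⁻⁷ × 4.62×10⁵ = 3.23×10⁻²⁰ A²
I_n = √(3.23×10⁻²⁰) = 1.80×10⁻¹⁰ A = 180 pA

180 pA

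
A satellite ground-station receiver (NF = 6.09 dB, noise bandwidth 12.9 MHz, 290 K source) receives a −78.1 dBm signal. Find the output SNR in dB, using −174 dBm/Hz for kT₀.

Noise floor: N = −174 + 10 log₁₀(B) + NF
10 log₁₀(1.29×10⁷) = 71.11 dB
N = −174 + 71.11 + 6.09 = −96.80 dBm
SNR = P_sig − N = −78.1 − (−96.80) = 18.70 dB → 18.7 dB

18.7 dB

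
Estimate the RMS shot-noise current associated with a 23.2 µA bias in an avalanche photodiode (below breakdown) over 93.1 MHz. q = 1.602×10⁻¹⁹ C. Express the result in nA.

26.3 nA

I_n = √(2qI·B)
2qI·B = 2 × 1.602×10⁻¹⁹ × 2.32×10⁻⁵ × 9.31×10⁷ = 6.92×10⁻¹⁶ A²
I_n = √(6.92×10⁻¹⁶) = 2.63×10⁻⁸ A = 26.3 nA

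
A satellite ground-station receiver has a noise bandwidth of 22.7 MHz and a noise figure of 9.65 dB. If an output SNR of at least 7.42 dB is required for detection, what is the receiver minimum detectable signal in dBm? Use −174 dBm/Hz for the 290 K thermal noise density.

Sensitivity = −174 + 10 log₁₀(B) + NF + SNR_min
= −174 + 73.56 + 9.65 + 7.42
= −83.37 dBm → −83.4 dBm

−83.4 dBm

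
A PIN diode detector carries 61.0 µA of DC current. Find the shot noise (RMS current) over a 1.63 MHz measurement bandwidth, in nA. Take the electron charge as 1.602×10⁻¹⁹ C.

I_n = √(2qI·B)
2qI·B = 2 × 1.602×10⁻¹⁹ × 6.10×10⁻⁵ × 1.63×10⁶ = 3.19×10⁻¹⁷ A²
I_n = √(3.19×10⁻¹⁷) = 5.64×10⁻⁹ A = 5.64 nA

5.64 nA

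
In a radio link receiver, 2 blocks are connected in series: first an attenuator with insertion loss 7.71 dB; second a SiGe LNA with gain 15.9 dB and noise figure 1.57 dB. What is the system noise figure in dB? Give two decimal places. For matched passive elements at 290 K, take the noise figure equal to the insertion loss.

Convert to linear (a loss of L dB is a gain of −L dB): F_i = 10^(NF_i/10), G_i = 10^(G_i,dB/10)
  Stage 1: F_1 = 10^(7.71/10) = 5.902, G_1 = 10^(−7.71/10) = 0.1694
  Stage 2: F_2 = 10^(1.57/10) = 1.435, G_2 = 10^(15.9/10) = 38.90
Friis cascade:
  F = 5.902 + (1.435 − 1)/0.1694 = 8.472
NF = 10 log₁₀(8.472) = 9.28 dB

9.28 dB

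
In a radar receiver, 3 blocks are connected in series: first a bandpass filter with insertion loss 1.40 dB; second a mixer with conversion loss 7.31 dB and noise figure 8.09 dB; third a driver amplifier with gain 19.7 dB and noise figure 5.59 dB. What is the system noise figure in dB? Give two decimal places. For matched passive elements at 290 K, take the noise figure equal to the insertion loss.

14.53 dB

Convert to linear (a loss of L dB is a gain of −L dB): F_i = 10^(NF_i/10), G_i = 10^(G_i,dB/10)
  Stage 1: F_1 = 10^(1.40/10) = 1.380, G_1 = 10^(−1.40/10) = 0.7244
  Stage 2: F_2 = 10^(8.09/10) = 6.442, G_2 = 10^(−7.31/10) = 0.1858
  Stage 3: F_3 = 10^(5.59/10) = 3.622, G_3 = 10^(19.7/10) = 93.33
Friis cascade:
  F = 1.380 + (6.442 − 1)/0.7244 + (3.622 − 1)/0.1346 = 28.38
NF = 10 log₁₀(28.38) = 14.53 dB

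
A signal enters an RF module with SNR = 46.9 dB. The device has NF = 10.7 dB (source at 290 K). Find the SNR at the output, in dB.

36.2 dB

By definition F = SNR_in/SNR_out, so in dB: SNR_out = SNR_in − NF
SNR_out = 46.9 − 10.7 = 36.2 dB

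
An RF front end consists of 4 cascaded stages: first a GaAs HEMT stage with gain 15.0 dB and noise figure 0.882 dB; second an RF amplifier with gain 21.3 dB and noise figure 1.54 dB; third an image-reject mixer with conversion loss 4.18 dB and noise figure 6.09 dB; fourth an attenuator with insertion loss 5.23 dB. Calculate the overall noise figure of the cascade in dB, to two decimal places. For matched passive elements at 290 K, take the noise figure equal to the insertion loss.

0.94 dB

Convert to linear (a loss of L dB is a gain of −L dB): F_i = 10^(NF_i/10), G_i = 10^(G_i,dB/10)
  Stage 1: F_1 = 10^(0.882/10) = 1.225, G_1 = 10^(15.0/10) = 31.62
  Stage 2: F_2 = 10^(1.54/10) = 1.426, G_2 = 10^(21.3/10) = 134.9
  Stage 3: F_3 = 10^(6.09/10) = 4.064, G_3 = 10^(−4.18/10) = 0.3819
  Stage 4: F_4 = 10^(5.23/10) = 3.334, G_4 = 10^(−5.23/10) = 0.2999
Friis cascade:
  F = 1.225 + (1.426 − 1)/31.62 + (4.064 − 1)/4266 + (3.334 − 1)/1629 = 1.241
NF = 10 log₁₀(1.241) = 0.94 dB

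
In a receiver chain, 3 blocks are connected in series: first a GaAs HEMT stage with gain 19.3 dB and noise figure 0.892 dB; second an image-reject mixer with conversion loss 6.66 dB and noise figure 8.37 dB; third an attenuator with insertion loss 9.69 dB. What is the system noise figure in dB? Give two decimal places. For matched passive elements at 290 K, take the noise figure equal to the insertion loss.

Convert to linear (a loss of L dB is a gain of −L dB): F_i = 10^(NF_i/10), G_i = 10^(G_i,dB/10)
  Stage 1: F_1 = 10^(0.892/10) = 1.228, G_1 = 10^(19.3/10) = 85.11
  Stage 2: F_2 = 10^(8.37/10) = 6.871, G_2 = 10^(−6.66/10) = 0.2158
  Stage 3: F_3 = 10^(9.69/10) = 9.311, G_3 = 10^(−9.69/10) = 0.1074
Friis cascade:
  F = 1.228 + (6.871 − 1)/85.11 + (9.311 − 1)/18.37 = 1.750
NF = 10 log₁₀(1.750) = 2.43 dB

2.43 dB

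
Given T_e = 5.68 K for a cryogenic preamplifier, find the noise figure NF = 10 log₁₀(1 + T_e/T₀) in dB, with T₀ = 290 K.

0.084 dB

F = 1 + T_e/T₀ = 1 + 5.68/290 = 1.01959
NF = 10 log₁₀(1.01959) = 0.084 dB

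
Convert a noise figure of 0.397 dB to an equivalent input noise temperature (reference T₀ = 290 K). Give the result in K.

27.8 K

F = 10^(0.397/10) = 1.09572
T_e = (F − 1)·T₀ = (1.09572 − 1) × 290 = 27.8 K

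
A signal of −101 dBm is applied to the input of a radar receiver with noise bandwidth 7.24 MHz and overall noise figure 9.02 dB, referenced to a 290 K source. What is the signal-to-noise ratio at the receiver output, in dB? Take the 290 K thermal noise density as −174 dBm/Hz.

Noise floor: N = −174 + 10 log₁₀(B) + NF
10 log₁₀(7.24×10⁶) = 68.6 dB
N = −174 + 68.6 + 9.02 = −96.38 dBm
SNR = P_sig − N = −101 − (−96.38) = −4.62 dB → −4.6 dB

−4.6 dB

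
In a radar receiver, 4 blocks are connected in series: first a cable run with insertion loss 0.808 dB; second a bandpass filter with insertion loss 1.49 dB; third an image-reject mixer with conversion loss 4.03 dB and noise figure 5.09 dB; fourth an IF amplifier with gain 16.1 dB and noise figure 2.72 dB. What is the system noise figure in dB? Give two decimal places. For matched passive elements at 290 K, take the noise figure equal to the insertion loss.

Convert to linear (a loss of L dB is a gain of −L dB): F_i = 10^(NF_i/10), G_i = 10^(G_i,dB/10)
  Stage 1: F_1 = 10^(0.808/10) = 1.204, G_1 = 10^(−0.808/10) = 0.8302
  Stage 2: F_2 = 10^(1.49/10) = 1.409, G_2 = 10^(−1.49/10) = 0.7096
  Stage 3: F_3 = 10^(5.09/10) = 3.228, G_3 = 10^(−4.03/10) = 0.3954
  Stage 4: F_4 = 10^(2.72/10) = 1.871, G_4 = 10^(16.1/10) = 40.74
Friis cascade:
  F = 1.204 + (1.409 − 1)/0.8302 + (3.228 − 1)/0.5891 + (1.871 − 1)/0.2329 = 9.218
NF = 10 log₁₀(9.218) = 9.65 dB

9.65 dB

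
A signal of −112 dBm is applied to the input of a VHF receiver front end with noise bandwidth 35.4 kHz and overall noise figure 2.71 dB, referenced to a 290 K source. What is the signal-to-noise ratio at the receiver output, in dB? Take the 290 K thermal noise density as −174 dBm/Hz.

Noise floor: N = −174 + 10 log₁₀(B) + NF
10 log₁₀(3.54×10⁴) = 45.49 dB
N = −174 + 45.49 + 2.71 = −125.80 dBm
SNR = P_sig − N = −112 − (−125.80) = 13.80 dB → 13.8 dB

13.8 dB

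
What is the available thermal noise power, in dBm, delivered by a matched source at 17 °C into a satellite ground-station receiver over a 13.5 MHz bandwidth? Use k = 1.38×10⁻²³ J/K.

−102.7 dBm

T = 17 °C + 273.15 = 290.15 K
P_n = kTB = 1.38×10⁻²³ × 290.15 × 1.35×10⁷ = 5.41×10⁻¹⁴ W
In dBm: 10 log₁₀(5.41×10⁻¹⁴ / 10⁻³) = −102.7 dBm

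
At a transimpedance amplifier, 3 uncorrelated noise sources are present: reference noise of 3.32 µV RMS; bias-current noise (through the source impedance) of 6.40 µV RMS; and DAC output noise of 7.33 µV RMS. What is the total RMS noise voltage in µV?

10.3 µV

Uncorrelated sources add in power (mean-square): V_tot = √(ΣV_i²)
V_tot = √[(3.32×10⁻⁶)² + (6.40×10⁻⁶)² + (7.33×10⁻⁶)²] = 1.03×10⁻⁵ V = 10.3 µV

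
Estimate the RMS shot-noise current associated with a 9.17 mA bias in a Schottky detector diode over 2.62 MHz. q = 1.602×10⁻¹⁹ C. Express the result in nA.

87.7 nA

I_n = √(2qI·B)
2qI·B = 2 × 1.602×10⁻¹⁹ × 9.17×10⁻³ × 2.62×10⁶ = 7.70×10⁻¹⁵ A²
I_n = √(7.70×10⁻¹⁵) = 8.77×10⁻⁸ A = 87.7 nA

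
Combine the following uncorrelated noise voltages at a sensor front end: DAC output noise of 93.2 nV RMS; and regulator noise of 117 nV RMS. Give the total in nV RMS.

Uncorrelated sources add in power (mean-square): V_tot = √(ΣV_i²)
V_tot = √[(9.32×10⁻⁸)² + (1.17×10⁻⁷)²] = 1.50×10⁻⁷ V = 150 nV

150 nV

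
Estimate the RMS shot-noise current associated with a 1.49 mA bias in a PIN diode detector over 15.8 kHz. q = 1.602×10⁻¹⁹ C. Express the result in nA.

2.75 nA

I_n = √(2qI·B)
2qI·B = 2 × 1.602×10⁻¹⁹ × 1.49×10⁻³ × 1.58×10⁴ = 7.54×10⁻¹⁸ A²
I_n = √(7.54×10⁻¹⁸) = 2.75×10⁻⁹ A = 2.75 nA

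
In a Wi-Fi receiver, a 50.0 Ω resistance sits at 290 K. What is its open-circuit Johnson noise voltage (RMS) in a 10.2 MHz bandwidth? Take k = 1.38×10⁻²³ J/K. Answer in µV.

2.86 µV

V_n = √(4kTRB)
4kTRB = 4 × 1.38×10⁻²³ × 290 × 5.00×10¹ × 1.02×10⁷ = 8.16×10⁻¹² V²
V_n = √(8.16×10⁻¹²) = 2.86×10⁻⁶ V = 2.86 µV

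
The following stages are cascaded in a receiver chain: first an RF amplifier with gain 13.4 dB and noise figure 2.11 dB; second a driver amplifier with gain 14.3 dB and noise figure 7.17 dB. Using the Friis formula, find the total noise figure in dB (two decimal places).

Convert to linear (a loss of L dB is a gain of −L dB): F_i = 10^(NF_i/10), G_i = 10^(G_i,dB/10)
  Stage 1: F_1 = 10^(2.11/10) = 1.626, G_1 = 10^(13.4/10) = 21.88
  Stage 2: F_2 = 10^(7.17/10) = 5.212, G_2 = 10^(14.3/10) = 26.92
Friis cascade:
  F = 1.626 + (5.212 − 1)/21.88 = 1.818
NF = 10 log₁₀(1.818) = 2.60 dB

2.60 dB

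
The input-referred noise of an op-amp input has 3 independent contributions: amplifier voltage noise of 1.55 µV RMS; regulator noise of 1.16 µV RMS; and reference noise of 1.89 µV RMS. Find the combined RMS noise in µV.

Uncorrelated sources add in power (mean-square): V_tot = √(ΣV_i²)
V_tot = √[(1.55×10⁻⁶)² + (1.16×10⁻⁶)² + (1.89×10⁻⁶)²] = 2.71×10⁻⁶ V = 2.71 µV

2.71 µV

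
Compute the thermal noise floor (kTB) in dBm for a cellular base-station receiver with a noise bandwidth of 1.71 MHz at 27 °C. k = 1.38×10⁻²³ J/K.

−111.5 dBm

T = 27 °C + 273.15 = 300.15 K
P_n = kTB = 1.38×10⁻²³ × 300.15 × 1.71×10⁶ = 7.08×10⁻¹⁵ W
In dBm: 10 log₁₀(7.08×10⁻¹⁵ / 10⁻³) = −111.5 dBm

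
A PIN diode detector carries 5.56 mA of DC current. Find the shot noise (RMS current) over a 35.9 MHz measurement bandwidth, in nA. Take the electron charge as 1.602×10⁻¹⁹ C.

I_n = √(2qI·B)
2qI·B = 2 × 1.602×10⁻¹⁹ × 5.56×10⁻³ × 3.59×10⁷ = 6.40×10⁻¹⁴ A²
I_n = √(6.40×10⁻¹⁴) = 2.53×10⁻⁷ A = 253 nA

253 nA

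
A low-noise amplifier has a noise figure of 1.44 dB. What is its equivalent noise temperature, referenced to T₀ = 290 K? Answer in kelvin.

F = 10^(1.44/10) = 1.39316
T_e = (F − 1)·T₀ = (1.39316 − 1) × 290 = 114 K

114 K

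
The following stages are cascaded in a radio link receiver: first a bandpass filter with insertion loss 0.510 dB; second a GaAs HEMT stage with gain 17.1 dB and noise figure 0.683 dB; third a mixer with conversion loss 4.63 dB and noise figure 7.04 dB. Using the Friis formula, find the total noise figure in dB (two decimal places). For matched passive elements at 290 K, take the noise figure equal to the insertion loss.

1.48 dB

Convert to linear (a loss of L dB is a gain of −L dB): F_i = 10^(NF_i/10), G_i = 10^(G_i,dB/10)
  Stage 1: F_1 = 10^(0.510/10) = 1.125, G_1 = 10^(−0.510/10) = 0.8892
  Stage 2: F_2 = 10^(0.683/10) = 1.170, G_2 = 10^(17.1/10) = 51.29
  Stage 3: F_3 = 10^(7.04/10) = 5.058, G_3 = 10^(−4.63/10) = 0.3443
Friis cascade:
  F = 1.125 + (1.170 − 1)/0.8892 + (5.058 − 1)/45.60 = 1.405
NF = 10 log₁₀(1.405) = 1.48 dB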